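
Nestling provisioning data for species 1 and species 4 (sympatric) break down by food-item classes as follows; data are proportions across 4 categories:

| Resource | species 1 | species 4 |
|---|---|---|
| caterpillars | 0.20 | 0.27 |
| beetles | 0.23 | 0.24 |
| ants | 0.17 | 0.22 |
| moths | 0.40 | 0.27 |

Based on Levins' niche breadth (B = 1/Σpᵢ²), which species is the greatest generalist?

Σp_1ᵢ² = 0.20² + 0.23² + 0.17² + 0.40² = 0.0400 + 0.0529 + 0.0289 + 0.1600 = 0.2818
B_1 = 1 / 0.2818 = 3.5486
Σp_4ᵢ² = 0.27² + 0.24² + 0.22² + 0.27² = 0.0729 + 0.0576 + 0.0484 + 0.0729 = 0.2518
B_4 = 1 / 0.2518 = 3.9714
Highest B → broadest niche (most generalist): species 4 (B = 3.97).

species 4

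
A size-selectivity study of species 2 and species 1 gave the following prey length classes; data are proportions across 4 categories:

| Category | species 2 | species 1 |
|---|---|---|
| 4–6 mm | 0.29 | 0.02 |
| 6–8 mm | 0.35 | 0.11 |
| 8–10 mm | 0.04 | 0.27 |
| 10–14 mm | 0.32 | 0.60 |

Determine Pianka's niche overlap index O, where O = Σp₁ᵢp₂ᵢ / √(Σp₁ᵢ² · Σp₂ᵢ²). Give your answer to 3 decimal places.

Σ p₁ᵢp₂ᵢ = 0.0058 + 0.0385 + 0.0108 + 0.1920 = 0.2471
Σp_1ᵢ² = 0.29² + 0.35² + 0.04² + 0.32² = 0.0841 + 0.1225 + 0.0016 + 0.1024 = 0.3106
Σp_2ᵢ² = 0.02² + 0.11² + 0.27² + 0.60² = 0.0004 + 0.0121 + 0.0729 + 0.3600 = 0.4454
O = 0.2471 / √(0.3106 × 0.4454) = 0.2471 / 0.371943 = 0.66435

0.664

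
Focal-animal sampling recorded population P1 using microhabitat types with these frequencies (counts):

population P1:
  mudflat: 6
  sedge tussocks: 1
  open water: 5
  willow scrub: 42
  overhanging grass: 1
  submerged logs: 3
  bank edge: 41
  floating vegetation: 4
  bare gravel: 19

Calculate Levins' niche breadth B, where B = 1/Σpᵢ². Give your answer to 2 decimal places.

Proportions for population P1 (n=122): 6/122=0.0492, 1/122=0.0082, 5/122=0.0410, 42/122=0.3443, 1/122=0.0082, 3/122=0.0246, 41/122=0.3361, 4/122=0.0328, 19/122=0.1557
Σpᵢ² = 0.0492² + 0.0082² + 0.0410² + 0.3443² + 0.0082² + 0.0246² + 0.3361² + 0.0328² + 0.1557² = 0.002421 + 0.000067 + 0.001681 + 0.118542 + 0.000067 + 0.000605 + 0.112963 + 0.001076 + 0.024242 = 0.261664
B = 1 / 0.261664 = 3.8217

3.82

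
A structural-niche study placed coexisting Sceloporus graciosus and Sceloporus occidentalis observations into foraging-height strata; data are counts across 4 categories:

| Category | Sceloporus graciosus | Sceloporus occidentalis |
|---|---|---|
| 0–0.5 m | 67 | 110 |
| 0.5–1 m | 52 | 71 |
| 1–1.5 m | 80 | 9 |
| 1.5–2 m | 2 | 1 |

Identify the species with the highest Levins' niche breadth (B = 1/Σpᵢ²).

Proportions for Sceloporus graciosus (n=201): 67/201=0.3333, 52/201=0.2587, 80/201=0.3980, 2/201=0.0100
Proportions for Sceloporus occidentalis (n=191): 110/191=0.5759, 71/191=0.3717, 9/191=0.0471, 1/191=0.0052
Σp_gracᵢ² = 0.3333² + 0.2587² + 0.3980² + 0.0100² = 0.111089 + 0.066926 + 0.158404 + 0.000100 = 0.336519
B_grac = 1 / 0.336519 = 2.9716
Σp_occiᵢ² = 0.5759² + 0.3717² + 0.0471² + 0.0052² = 0.331661 + 0.138161 + 0.002218 + 0.000027 = 0.472067
B_occi = 1 / 0.472067 = 2.1183
Highest B → broadest niche (most generalist): Sceloporus graciosus (B = 2.97).

Sceloporus graciosus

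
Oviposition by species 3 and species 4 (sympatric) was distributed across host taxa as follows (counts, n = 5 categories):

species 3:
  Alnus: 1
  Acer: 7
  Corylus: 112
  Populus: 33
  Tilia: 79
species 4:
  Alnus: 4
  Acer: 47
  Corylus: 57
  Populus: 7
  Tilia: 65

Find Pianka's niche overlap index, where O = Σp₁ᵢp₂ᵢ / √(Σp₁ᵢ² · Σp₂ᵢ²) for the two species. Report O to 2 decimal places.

Proportions for species 3 (n=232): 1/232=0.0043, 7/232=0.0302, 112/232=0.4828, 33/232=0.1422, 79/232=0.3405
Proportions for species 4 (n=180): 4/180=0.0222, 47/180=0.2611, 57/180=0.3167, 7/180=0.0389, 65/180=0.3611
Σ p₁ᵢp₂ᵢ = 0.000095 + 0.007885 + 0.152903 + 0.005532 + 0.122955 = 0.289370
Σp_1ᵢ² = 0.0043² + 0.0302² + 0.4828² + 0.1422² + 0.3405² = 0.000018 + 0.000912 + 0.233096 + 0.020221 + 0.115940 = 0.370187
Σp_2ᵢ² = 0.0222² + 0.2611² + 0.3167² + 0.0389² + 0.3611² = 0.000493 + 0.068173 + 0.100299 + 0.001513 + 0.130393 = 0.300871
O = 0.289370 / √(0.370187 × 0.300871) = 0.289370 / 0.3337342 = 0.8671

0.87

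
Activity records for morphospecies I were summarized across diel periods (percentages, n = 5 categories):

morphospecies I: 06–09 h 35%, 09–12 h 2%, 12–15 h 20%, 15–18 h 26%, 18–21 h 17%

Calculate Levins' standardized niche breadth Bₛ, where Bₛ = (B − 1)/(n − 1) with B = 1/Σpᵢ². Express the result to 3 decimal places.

0.714

Convert percentages to proportions (divide by 100).
Σpᵢ² = 0.35² + 0.02² + 0.20² + 0.26² + 0.17² = 0.1225 + 0.0004 + 0.0400 + 0.0676 + 0.0289 = 0.2594
B = 1 / 0.2594 = 3.85505
Bₛ = (B − 1)/(n − 1) = (3.85505 − 1)/(5 − 1) = 2.85505/4 = 0.71376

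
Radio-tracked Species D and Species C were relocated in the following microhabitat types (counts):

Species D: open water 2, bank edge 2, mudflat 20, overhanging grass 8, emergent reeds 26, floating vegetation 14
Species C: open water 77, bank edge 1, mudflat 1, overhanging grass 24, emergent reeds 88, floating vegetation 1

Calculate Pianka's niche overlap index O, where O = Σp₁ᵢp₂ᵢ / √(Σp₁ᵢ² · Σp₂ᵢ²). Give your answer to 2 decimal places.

0.61

Proportions for Species D (n=72): 2/72=0.0278, 2/72=0.0278, 20/72=0.2778, 8/72=0.1111, 26/72=0.3611, 14/72=0.1944
Proportions for Species C (n=192): 77/192=0.4010, 1/192=0.0052, 1/192=0.0052, 24/192=0.1250, 88/192=0.4583, 1/192=0.0052
Σ p₁ᵢp₂ᵢ = 0.011148 + 0.000145 + 0.001445 + 0.013888 + 0.165492 + 0.001011 = 0.193129
Σp_1ᵢ² = 0.0278² + 0.0278² + 0.2778² + 0.1111² + 0.3611² + 0.1944² = 0.000773 + 0.000773 + 0.077173 + 0.012343 + 0.130393 + 0.037791 = 0.259246
Σp_2ᵢ² = 0.4010² + 0.0052² + 0.0052² + 0.1250² + 0.4583² + 0.0052² = 0.160801 + 0.000027 + 0.000027 + 0.015625 + 0.210039 + 0.000027 = 0.386546
O = 0.193129 / √(0.259246 × 0.386546) = 0.193129 / 0.3165604 = 0.6101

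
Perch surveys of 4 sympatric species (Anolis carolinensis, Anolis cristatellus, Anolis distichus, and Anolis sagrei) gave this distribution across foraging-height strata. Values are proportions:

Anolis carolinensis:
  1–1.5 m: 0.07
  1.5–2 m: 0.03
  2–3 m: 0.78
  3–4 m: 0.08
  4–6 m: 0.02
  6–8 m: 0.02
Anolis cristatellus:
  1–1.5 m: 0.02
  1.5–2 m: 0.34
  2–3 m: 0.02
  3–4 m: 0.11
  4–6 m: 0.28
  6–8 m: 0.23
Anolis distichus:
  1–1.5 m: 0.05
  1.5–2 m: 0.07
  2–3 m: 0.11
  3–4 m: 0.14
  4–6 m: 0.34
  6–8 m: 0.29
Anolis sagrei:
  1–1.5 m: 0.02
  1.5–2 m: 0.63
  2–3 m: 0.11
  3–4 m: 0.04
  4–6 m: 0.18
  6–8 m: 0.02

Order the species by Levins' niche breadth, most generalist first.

Anolis distichus > Anolis cristatellus > Anolis sagrei > Anolis carolinensis

Σp_caroᵢ² = 0.07² + 0.03² + 0.78² + 0.08² + 0.02² + 0.02² = 0.0049 + 0.0009 + 0.6084 + 0.0064 + 0.0004 + 0.0004 = 0.6214
B_caro = 1 / 0.6214 = 1.6093
Σp_crisᵢ² = 0.02² + 0.34² + 0.02² + 0.11² + 0.28² + 0.23² = 0.0004 + 0.1156 + 0.0004 + 0.0121 + 0.0784 + 0.0529 = 0.2598
B_cris = 1 / 0.2598 = 3.8491
Σp_distᵢ² = 0.05² + 0.07² + 0.11² + 0.14² + 0.34² + 0.29² = 0.0025 + 0.0049 + 0.0121 + 0.0196 + 0.1156 + 0.0841 = 0.2388
B_dist = 1 / 0.2388 = 4.1876
Σp_sagrᵢ² = 0.02² + 0.63² + 0.11² + 0.04² + 0.18² + 0.02² = 0.0004 + 0.3969 + 0.0121 + 0.0016 + 0.0324 + 0.0004 = 0.4438
B_sagr = 1 / 0.4438 = 2.2533
Ranking by B (broadest → narrowest): Anolis distichus (4.19) > Anolis cristatellus (3.85) > Anolis sagrei (2.25) > Anolis carolinensis (1.61)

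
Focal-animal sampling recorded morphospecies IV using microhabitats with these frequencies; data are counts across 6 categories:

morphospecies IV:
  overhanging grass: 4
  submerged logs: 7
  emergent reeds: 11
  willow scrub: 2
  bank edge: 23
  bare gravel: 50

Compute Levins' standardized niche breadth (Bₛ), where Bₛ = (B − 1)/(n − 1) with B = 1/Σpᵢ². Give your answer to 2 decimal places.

0.38

Proportions for morphospecies IV (n=97): 4/97=0.0412, 7/97=0.0722, 11/97=0.1134, 2/97=0.0206, 23/97=0.2371, 50/97=0.5155
Σpᵢ² = 0.0412² + 0.0722² + 0.1134² + 0.0206² + 0.2371² + 0.5155² = 0.001697 + 0.005213 + 0.012860 + 0.000424 + 0.056216 + 0.265740 = 0.342150
B = 1 / 0.342150 = 2.9227
Bₛ = (B − 1)/(n − 1) = (2.9227 − 1)/(6 − 1) = 1.9227/5 = 0.3845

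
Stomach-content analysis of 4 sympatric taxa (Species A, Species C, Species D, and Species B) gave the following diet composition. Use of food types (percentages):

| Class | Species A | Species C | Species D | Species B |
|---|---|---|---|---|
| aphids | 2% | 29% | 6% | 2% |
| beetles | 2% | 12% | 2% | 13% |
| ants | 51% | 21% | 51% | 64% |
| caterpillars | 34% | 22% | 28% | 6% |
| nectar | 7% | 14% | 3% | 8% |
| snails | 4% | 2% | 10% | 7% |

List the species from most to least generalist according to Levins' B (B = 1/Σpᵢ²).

Convert percentages to proportions (divide by 100).
Σp_Aᵢ² = 0.02² + 0.02² + 0.51² + 0.34² + 0.07² + 0.04² = 0.0004 + 0.0004 + 0.2601 + 0.1156 + 0.0049 + 0.0016 = 0.3830
B_A = 1 / 0.3830 = 2.6110
Σp_Cᵢ² = 0.29² + 0.12² + 0.21² + 0.22² + 0.14² + 0.02² = 0.0841 + 0.0144 + 0.0441 + 0.0484 + 0.0196 + 0.0004 = 0.2110
B_C = 1 / 0.2110 = 4.7393
Σp_Dᵢ² = 0.06² + 0.02² + 0.51² + 0.28² + 0.03² + 0.10² = 0.0036 + 0.0004 + 0.2601 + 0.0784 + 0.0009 + 0.0100 = 0.3534
B_D = 1 / 0.3534 = 2.8297
Σp_Bᵢ² = 0.02² + 0.13² + 0.64² + 0.06² + 0.08² + 0.07² = 0.0004 + 0.0169 + 0.4096 + 0.0036 + 0.0064 + 0.0049 = 0.4418
B_B = 1 / 0.4418 = 2.2635
Ranking by B (broadest → narrowest): Species C (4.74) > Species D (2.83) > Species A (2.61) > Species B (2.26)

Species C > Species D > Species A > Species B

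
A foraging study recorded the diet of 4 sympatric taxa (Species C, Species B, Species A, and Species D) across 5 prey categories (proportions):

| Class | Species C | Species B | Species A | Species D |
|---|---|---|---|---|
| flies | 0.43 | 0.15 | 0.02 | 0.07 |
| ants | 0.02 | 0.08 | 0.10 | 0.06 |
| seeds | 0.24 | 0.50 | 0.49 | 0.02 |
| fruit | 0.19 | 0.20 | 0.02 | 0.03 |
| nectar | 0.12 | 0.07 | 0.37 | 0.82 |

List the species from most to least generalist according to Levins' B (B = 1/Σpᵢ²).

Σp_Cᵢ² = 0.43² + 0.02² + 0.24² + 0.19² + 0.12² = 0.1849 + 0.0004 + 0.0576 + 0.0361 + 0.0144 = 0.2934
B_C = 1 / 0.2934 = 3.4083
Σp_Bᵢ² = 0.15² + 0.08² + 0.50² + 0.20² + 0.07² = 0.0225 + 0.0064 + 0.2500 + 0.0400 + 0.0049 = 0.3238
B_B = 1 / 0.3238 = 3.0883
Σp_Aᵢ² = 0.02² + 0.10² + 0.49² + 0.02² + 0.37² = 0.0004 + 0.0100 + 0.2401 + 0.0004 + 0.1369 = 0.3878
B_A = 1 / 0.3878 = 2.5786
Σp_Dᵢ² = 0.07² + 0.06² + 0.02² + 0.03² + 0.82² = 0.0049 + 0.0036 + 0.0004 + 0.0009 + 0.6724 = 0.6822
B_D = 1 / 0.6822 = 1.4658
Ranking by B (broadest → narrowest): Species C (3.41) > Species B (3.09) > Species A (2.58) > Species D (1.47)

Species C > Species B > Species A > Species D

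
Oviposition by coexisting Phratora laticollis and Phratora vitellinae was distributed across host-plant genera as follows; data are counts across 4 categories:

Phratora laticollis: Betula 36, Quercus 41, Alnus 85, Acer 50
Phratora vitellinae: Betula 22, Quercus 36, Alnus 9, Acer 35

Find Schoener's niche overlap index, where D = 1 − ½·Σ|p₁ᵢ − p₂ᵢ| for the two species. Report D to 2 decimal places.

Proportions for Phratora laticollis (n=212): 36/212=0.1698, 41/212=0.1934, 85/212=0.4009, 50/212=0.2358
Proportions for Phratora vitellinae (n=102): 22/102=0.2157, 36/102=0.3529, 9/102=0.0882, 35/102=0.3431
Σ|p₁ᵢ − p₂ᵢ| = 0.0459 + 0.1595 + 0.3127 + 0.1073 = 0.6254
D = 1 − ½ × 0.6254 = 1 − 0.31270 = 0.68730

0.69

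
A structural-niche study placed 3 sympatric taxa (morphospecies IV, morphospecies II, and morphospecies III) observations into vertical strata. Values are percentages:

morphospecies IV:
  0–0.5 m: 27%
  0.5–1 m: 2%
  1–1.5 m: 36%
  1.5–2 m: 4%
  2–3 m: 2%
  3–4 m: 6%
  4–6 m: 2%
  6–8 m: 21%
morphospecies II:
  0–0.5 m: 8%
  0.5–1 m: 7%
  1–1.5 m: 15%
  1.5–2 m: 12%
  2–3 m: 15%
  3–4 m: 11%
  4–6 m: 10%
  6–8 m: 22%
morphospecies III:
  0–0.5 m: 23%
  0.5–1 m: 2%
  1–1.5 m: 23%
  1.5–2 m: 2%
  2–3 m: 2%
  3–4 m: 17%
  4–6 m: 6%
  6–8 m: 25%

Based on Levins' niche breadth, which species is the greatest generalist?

Convert percentages to proportions (divide by 100).
Σp_IVᵢ² = 0.27² + 0.02² + 0.36² + 0.04² + 0.02² + 0.06² + 0.02² + 0.21² = 0.0729 + 0.0004 + 0.1296 + 0.0016 + 0.0004 + 0.0036 + 0.0004 + 0.0441 = 0.2530
B_IV = 1 / 0.2530 = 3.9526
Σp_IIᵢ² = 0.08² + 0.07² + 0.15² + 0.12² + 0.15² + 0.11² + 0.10² + 0.22² = 0.0064 + 0.0049 + 0.0225 + 0.0144 + 0.0225 + 0.0121 + 0.0100 + 0.0484 = 0.1412
B_II = 1 / 0.1412 = 7.0822
Σp_IIIᵢ² = 0.23² + 0.02² + 0.23² + 0.02² + 0.02² + 0.17² + 0.06² + 0.25² = 0.0529 + 0.0004 + 0.0529 + 0.0004 + 0.0004 + 0.0289 + 0.0036 + 0.0625 = 0.2020
B_III = 1 / 0.2020 = 4.9505
Highest B → broadest niche (most generalist): morphospecies II (B = 7.08).

morphospecies II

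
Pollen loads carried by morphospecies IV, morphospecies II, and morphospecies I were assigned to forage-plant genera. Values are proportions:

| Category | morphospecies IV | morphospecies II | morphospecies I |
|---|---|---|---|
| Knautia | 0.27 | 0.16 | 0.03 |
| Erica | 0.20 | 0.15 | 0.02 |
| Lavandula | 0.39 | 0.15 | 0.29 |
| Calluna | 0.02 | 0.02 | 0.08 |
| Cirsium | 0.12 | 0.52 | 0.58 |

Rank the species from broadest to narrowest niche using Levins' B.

morphospecies IV > morphospecies II > morphospecies I

Σp_IVᵢ² = 0.27² + 0.20² + 0.39² + 0.02² + 0.12² = 0.0729 + 0.0400 + 0.1521 + 0.0004 + 0.0144 = 0.2798
B_IV = 1 / 0.2798 = 3.5740
Σp_IIᵢ² = 0.16² + 0.15² + 0.15² + 0.02² + 0.52² = 0.0256 + 0.0225 + 0.0225 + 0.0004 + 0.2704 = 0.3414
B_II = 1 / 0.3414 = 2.9291
Σp_Iᵢ² = 0.03² + 0.02² + 0.29² + 0.08² + 0.58² = 0.0009 + 0.0004 + 0.0841 + 0.0064 + 0.3364 = 0.4282
B_I = 1 / 0.4282 = 2.3354
Ranking by B (broadest → narrowest): morphospecies IV (3.57) > morphospecies II (2.93) > morphospecies I (2.34)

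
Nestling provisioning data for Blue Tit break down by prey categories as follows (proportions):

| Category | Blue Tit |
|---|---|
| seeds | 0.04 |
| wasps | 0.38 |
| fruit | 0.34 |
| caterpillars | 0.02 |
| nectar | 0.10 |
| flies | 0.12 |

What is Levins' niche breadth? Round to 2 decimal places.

3.49

Σpᵢ² = 0.04² + 0.38² + 0.34² + 0.02² + 0.10² + 0.12² = 0.0016 + 0.1444 + 0.1156 + 0.0004 + 0.0100 + 0.0144 = 0.2864
B = 1 / 0.2864 = 3.4916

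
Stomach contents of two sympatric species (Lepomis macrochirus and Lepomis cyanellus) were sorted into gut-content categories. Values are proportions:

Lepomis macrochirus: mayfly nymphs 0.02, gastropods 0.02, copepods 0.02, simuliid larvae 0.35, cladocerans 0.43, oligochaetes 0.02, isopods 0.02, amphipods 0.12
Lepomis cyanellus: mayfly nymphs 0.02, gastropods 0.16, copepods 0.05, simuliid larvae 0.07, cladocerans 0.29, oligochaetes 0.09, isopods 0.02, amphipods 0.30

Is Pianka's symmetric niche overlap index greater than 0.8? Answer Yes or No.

No

Σ p₁ᵢp₂ᵢ = 0.0004 + 0.0032 + 0.0010 + 0.0245 + 0.1247 + 0.0018 + 0.0004 + 0.0360 = 0.1920
Σp_1ᵢ² = 0.02² + 0.02² + 0.02² + 0.35² + 0.43² + 0.02² + 0.02² + 0.12² = 0.0004 + 0.0004 + 0.0004 + 0.1225 + 0.1849 + 0.0004 + 0.0004 + 0.0144 = 0.3238
Σp_2ᵢ² = 0.02² + 0.16² + 0.05² + 0.07² + 0.29² + 0.09² + 0.02² + 0.30² = 0.0004 + 0.0256 + 0.0025 + 0.0049 + 0.0841 + 0.0081 + 0.0004 + 0.0900 = 0.2160
O = 0.1920 / √(0.3238 × 0.2160) = 0.1920 / 0.26446 = 0.7260
O = 0.7260 < 0.8 → No.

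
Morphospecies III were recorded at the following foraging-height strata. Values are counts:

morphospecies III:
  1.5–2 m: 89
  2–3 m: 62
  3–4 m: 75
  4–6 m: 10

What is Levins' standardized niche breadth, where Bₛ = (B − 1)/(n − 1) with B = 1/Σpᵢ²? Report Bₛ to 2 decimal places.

Proportions for morphospecies III (n=236): 89/236=0.3771, 62/236=0.2627, 75/236=0.3178, 10/236=0.0424
Σpᵢ² = 0.3771² + 0.2627² + 0.3178² + 0.0424² = 0.142204 + 0.069011 + 0.100997 + 0.001798 = 0.314010
B = 1 / 0.314010 = 3.1846
Bₛ = (B − 1)/(n − 1) = (3.1846 − 1)/(4 − 1) = 2.1846/3 = 0.7282

0.73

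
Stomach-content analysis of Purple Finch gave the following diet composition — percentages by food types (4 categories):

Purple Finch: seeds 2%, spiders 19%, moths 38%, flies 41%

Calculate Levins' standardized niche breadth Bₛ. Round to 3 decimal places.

0.622

Convert percentages to proportions (divide by 100).
Σpᵢ² = 0.02² + 0.19² + 0.38² + 0.41² = 0.0004 + 0.0361 + 0.1444 + 0.1681 = 0.3490
B = 1 / 0.3490 = 2.86533
Bₛ = (B − 1)/(n − 1) = (2.86533 − 1)/(4 − 1) = 1.86533/3 = 0.62178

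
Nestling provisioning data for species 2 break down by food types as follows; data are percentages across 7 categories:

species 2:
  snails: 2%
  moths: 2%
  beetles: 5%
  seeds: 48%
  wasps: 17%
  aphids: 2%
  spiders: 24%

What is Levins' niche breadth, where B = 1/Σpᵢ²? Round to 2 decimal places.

3.12

Convert percentages to proportions (divide by 100).
Σpᵢ² = 0.02² + 0.02² + 0.05² + 0.48² + 0.17² + 0.02² + 0.24² = 0.0004 + 0.0004 + 0.0025 + 0.2304 + 0.0289 + 0.0004 + 0.0576 = 0.3206
B = 1 / 0.3206 = 3.1192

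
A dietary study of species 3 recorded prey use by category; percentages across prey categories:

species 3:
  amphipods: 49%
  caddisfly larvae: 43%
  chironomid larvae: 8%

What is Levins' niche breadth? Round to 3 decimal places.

Convert percentages to proportions (divide by 100).
Σpᵢ² = 0.49² + 0.43² + 0.08² = 0.2401 + 0.1849 + 0.0064 = 0.4314
B = 1 / 0.4314 = 2.31803

2.318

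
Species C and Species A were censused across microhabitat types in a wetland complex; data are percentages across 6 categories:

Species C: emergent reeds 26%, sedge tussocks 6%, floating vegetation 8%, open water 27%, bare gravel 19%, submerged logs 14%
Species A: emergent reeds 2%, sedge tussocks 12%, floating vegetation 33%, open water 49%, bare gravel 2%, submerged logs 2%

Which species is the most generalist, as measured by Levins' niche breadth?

Species C

Convert percentages to proportions (divide by 100).
Σp_Cᵢ² = 0.26² + 0.06² + 0.08² + 0.27² + 0.19² + 0.14² = 0.0676 + 0.0036 + 0.0064 + 0.0729 + 0.0361 + 0.0196 = 0.2062
B_C = 1 / 0.2062 = 4.8497
Σp_Aᵢ² = 0.02² + 0.12² + 0.33² + 0.49² + 0.02² + 0.02² = 0.0004 + 0.0144 + 0.1089 + 0.2401 + 0.0004 + 0.0004 = 0.3646
B_A = 1 / 0.3646 = 2.7427
Highest B → broadest niche (most generalist): Species C (B = 4.85).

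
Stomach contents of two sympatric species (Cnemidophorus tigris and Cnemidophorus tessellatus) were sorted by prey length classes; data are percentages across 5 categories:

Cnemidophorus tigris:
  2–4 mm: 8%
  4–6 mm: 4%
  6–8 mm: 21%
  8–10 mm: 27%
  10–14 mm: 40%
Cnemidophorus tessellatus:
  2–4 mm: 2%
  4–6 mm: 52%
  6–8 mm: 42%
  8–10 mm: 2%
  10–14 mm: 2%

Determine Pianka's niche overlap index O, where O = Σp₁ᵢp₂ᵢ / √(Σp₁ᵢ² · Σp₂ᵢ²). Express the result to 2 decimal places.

0.35

Convert percentages to proportions (divide by 100).
Σ p₁ᵢp₂ᵢ = 0.0016 + 0.0208 + 0.0882 + 0.0054 + 0.0080 = 0.1240
Σp_1ᵢ² = 0.08² + 0.04² + 0.21² + 0.27² + 0.40² = 0.0064 + 0.0016 + 0.0441 + 0.0729 + 0.1600 = 0.2850
Σp_2ᵢ² = 0.02² + 0.52² + 0.42² + 0.02² + 0.02² = 0.0004 + 0.2704 + 0.1764 + 0.0004 + 0.0004 = 0.4480
O = 0.1240 / √(0.2850 × 0.4480) = 0.1240 / 0.35732 = 0.3470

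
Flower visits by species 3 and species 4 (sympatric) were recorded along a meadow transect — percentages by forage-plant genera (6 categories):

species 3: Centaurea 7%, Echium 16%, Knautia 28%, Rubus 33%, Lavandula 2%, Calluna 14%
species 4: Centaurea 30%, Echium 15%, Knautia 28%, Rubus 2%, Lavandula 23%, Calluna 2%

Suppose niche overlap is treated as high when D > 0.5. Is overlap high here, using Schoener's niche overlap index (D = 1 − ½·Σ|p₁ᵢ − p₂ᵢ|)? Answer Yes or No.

Yes

Convert percentages to proportions (divide by 100).
Σ|p₁ᵢ − p₂ᵢ| = 0.23 + 0.01 + 0.00 + 0.31 + 0.21 + 0.12 = 0.88
D = 1 − ½ × 0.88 = 1 − 0.440 = 0.5600
D = 0.5600 > 0.5 → Yes.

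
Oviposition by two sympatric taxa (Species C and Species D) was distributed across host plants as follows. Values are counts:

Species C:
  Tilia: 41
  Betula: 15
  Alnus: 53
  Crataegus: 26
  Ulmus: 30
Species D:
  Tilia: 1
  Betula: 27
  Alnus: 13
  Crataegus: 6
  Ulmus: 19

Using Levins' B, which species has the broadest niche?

Proportions for Species C (n=165): 41/165=0.2485, 15/165=0.0909, 53/165=0.3212, 26/165=0.1576, 30/165=0.1818
Proportions for Species D (n=66): 1/66=0.0152, 27/66=0.4091, 13/66=0.1970, 6/66=0.0909, 19/66=0.2879
Σp_Cᵢ² = 0.2485² + 0.0909² + 0.3212² + 0.1576² + 0.1818² = 0.061752 + 0.008263 + 0.103169 + 0.024838 + 0.033051 = 0.231073
B_C = 1 / 0.231073 = 4.3276
Σp_Dᵢ² = 0.0152² + 0.4091² + 0.1970² + 0.0909² + 0.2879² = 0.000231 + 0.167363 + 0.038809 + 0.008263 + 0.082886 = 0.297552
B_D = 1 / 0.297552 = 3.3608
Highest B → broadest niche (most generalist): Species C (B = 4.33).

Species C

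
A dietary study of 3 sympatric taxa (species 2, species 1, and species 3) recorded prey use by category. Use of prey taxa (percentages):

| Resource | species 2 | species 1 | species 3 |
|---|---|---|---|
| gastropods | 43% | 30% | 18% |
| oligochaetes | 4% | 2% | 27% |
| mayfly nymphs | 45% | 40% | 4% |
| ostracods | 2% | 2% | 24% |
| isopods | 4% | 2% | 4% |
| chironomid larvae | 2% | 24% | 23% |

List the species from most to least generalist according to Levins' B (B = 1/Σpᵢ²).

species 3 > species 1 > species 2

Convert percentages to proportions (divide by 100).
Σp_2ᵢ² = 0.43² + 0.04² + 0.45² + 0.02² + 0.04² + 0.02² = 0.1849 + 0.0016 + 0.2025 + 0.0004 + 0.0016 + 0.0004 = 0.3914
B_2 = 1 / 0.3914 = 2.5549
Σp_1ᵢ² = 0.30² + 0.02² + 0.40² + 0.02² + 0.02² + 0.24² = 0.0900 + 0.0004 + 0.1600 + 0.0004 + 0.0004 + 0.0576 = 0.3088
B_1 = 1 / 0.3088 = 3.2383
Σp_3ᵢ² = 0.18² + 0.27² + 0.04² + 0.24² + 0.04² + 0.23² = 0.0324 + 0.0729 + 0.0016 + 0.0576 + 0.0016 + 0.0529 = 0.2190
B_3 = 1 / 0.2190 = 4.5662
Ranking by B (broadest → narrowest): species 3 (4.57) > species 1 (3.24) > species 2 (2.55)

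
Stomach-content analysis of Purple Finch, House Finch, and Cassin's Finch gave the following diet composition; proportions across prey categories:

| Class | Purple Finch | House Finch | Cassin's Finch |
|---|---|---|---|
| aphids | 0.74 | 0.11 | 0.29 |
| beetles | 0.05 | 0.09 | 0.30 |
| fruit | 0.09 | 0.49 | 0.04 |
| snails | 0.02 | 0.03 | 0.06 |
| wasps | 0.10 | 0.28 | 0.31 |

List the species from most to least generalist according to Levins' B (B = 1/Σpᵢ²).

Cassin's Finch > House Finch > Purple Finch

Σp_Purpᵢ² = 0.74² + 0.05² + 0.09² + 0.02² + 0.10² = 0.5476 + 0.0025 + 0.0081 + 0.0004 + 0.0100 = 0.5686
B_Purp = 1 / 0.5686 = 1.7587
Σp_Housᵢ² = 0.11² + 0.09² + 0.49² + 0.03² + 0.28² = 0.0121 + 0.0081 + 0.2401 + 0.0009 + 0.0784 = 0.3396
B_Hous = 1 / 0.3396 = 2.9446
Σp_Cassᵢ² = 0.29² + 0.30² + 0.04² + 0.06² + 0.31² = 0.0841 + 0.0900 + 0.0016 + 0.0036 + 0.0961 = 0.2754
B_Cass = 1 / 0.2754 = 3.6311
Ranking by B (broadest → narrowest): Cassin's Finch (3.63) > House Finch (2.94) > Purple Finch (1.76)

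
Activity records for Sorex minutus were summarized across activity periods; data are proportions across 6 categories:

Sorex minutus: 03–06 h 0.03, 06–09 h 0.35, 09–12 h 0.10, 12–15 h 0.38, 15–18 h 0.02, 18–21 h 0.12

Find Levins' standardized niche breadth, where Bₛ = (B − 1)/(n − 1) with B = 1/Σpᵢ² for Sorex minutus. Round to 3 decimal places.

0.484

Σpᵢ² = 0.03² + 0.35² + 0.10² + 0.38² + 0.02² + 0.12² = 0.0009 + 0.1225 + 0.0100 + 0.1444 + 0.0004 + 0.0144 = 0.2926
B = 1 / 0.2926 = 3.41763
Bₛ = (B − 1)/(n − 1) = (3.41763 − 1)/(6 − 1) = 2.41763/5 = 0.48353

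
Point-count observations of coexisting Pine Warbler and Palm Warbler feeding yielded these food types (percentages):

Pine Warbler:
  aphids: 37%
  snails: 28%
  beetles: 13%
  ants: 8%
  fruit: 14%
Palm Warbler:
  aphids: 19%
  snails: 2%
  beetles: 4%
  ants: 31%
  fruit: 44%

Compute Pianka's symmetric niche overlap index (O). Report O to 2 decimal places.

0.58

Convert percentages to proportions (divide by 100).
Σ p₁ᵢp₂ᵢ = 0.0703 + 0.0056 + 0.0052 + 0.0248 + 0.0616 = 0.1675
Σp_1ᵢ² = 0.37² + 0.28² + 0.13² + 0.08² + 0.14² = 0.1369 + 0.0784 + 0.0169 + 0.0064 + 0.0196 = 0.2582
Σp_2ᵢ² = 0.19² + 0.02² + 0.04² + 0.31² + 0.44² = 0.0361 + 0.0004 + 0.0016 + 0.0961 + 0.1936 = 0.3278
O = 0.1675 / √(0.2582 × 0.3278) = 0.1675 / 0.29093 = 0.5757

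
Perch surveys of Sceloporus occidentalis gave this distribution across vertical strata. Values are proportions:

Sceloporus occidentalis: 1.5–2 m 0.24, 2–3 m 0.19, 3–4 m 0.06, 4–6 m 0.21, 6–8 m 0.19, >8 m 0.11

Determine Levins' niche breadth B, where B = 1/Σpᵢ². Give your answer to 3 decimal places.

Σpᵢ² = 0.24² + 0.19² + 0.06² + 0.21² + 0.19² + 0.11² = 0.0576 + 0.0361 + 0.0036 + 0.0441 + 0.0361 + 0.0121 = 0.1896
B = 1 / 0.1896 = 5.27426

5.274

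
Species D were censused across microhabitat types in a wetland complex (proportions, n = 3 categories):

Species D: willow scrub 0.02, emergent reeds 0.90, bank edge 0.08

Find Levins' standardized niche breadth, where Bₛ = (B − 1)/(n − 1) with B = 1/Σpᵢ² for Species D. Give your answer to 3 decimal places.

0.112

Σpᵢ² = 0.02² + 0.90² + 0.08² = 0.0004 + 0.8100 + 0.0064 = 0.8168
B = 1 / 0.8168 = 1.22429
Bₛ = (B − 1)/(n − 1) = (1.22429 − 1)/(3 − 1) = 0.22429/2 = 0.11215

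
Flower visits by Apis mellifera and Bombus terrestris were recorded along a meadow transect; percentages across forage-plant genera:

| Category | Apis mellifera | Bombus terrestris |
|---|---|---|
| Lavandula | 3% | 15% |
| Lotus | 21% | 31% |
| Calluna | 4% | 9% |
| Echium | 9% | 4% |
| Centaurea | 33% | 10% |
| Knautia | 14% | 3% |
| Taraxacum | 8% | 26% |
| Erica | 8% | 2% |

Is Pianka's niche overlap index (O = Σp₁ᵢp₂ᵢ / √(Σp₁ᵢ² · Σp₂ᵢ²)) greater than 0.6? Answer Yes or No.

Yes

Convert percentages to proportions (divide by 100).
Σ p₁ᵢp₂ᵢ = 0.0045 + 0.0651 + 0.0036 + 0.0036 + 0.0330 + 0.0042 + 0.0208 + 0.0016 = 0.1364
Σp_1ᵢ² = 0.03² + 0.21² + 0.04² + 0.09² + 0.33² + 0.14² + 0.08² + 0.08² = 0.0009 + 0.0441 + 0.0016 + 0.0081 + 0.1089 + 0.0196 + 0.0064 + 0.0064 = 0.1960
Σp_2ᵢ² = 0.15² + 0.31² + 0.09² + 0.04² + 0.10² + 0.03² + 0.26² + 0.02² = 0.0225 + 0.0961 + 0.0081 + 0.0016 + 0.0100 + 0.0009 + 0.0676 + 0.0004 = 0.2072
O = 0.1364 / √(0.1960 × 0.2072) = 0.1364 / 0.20152 = 0.6769
O = 0.6769 > 0.6 → Yes.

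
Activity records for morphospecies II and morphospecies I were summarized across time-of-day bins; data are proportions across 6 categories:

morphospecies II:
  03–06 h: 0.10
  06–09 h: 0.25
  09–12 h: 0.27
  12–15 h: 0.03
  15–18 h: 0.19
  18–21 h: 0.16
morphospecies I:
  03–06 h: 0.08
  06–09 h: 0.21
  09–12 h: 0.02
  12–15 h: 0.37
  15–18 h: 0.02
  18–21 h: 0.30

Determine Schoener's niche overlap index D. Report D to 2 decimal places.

Σ|p₁ᵢ − p₂ᵢ| = 0.02 + 0.04 + 0.25 + 0.34 + 0.17 + 0.14 = 0.96
D = 1 − ½ × 0.96 = 1 − 0.480 = 0.5200

0.52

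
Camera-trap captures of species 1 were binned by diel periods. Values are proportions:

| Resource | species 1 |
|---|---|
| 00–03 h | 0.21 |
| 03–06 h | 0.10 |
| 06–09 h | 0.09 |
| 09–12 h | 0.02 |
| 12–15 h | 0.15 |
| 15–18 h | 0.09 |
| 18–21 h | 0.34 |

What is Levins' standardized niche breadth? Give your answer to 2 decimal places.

0.63

Σpᵢ² = 0.21² + 0.10² + 0.09² + 0.02² + 0.15² + 0.09² + 0.34² = 0.0441 + 0.0100 + 0.0081 + 0.0004 + 0.0225 + 0.0081 + 0.1156 = 0.2088
B = 1 / 0.2088 = 4.7893
Bₛ = (B − 1)/(n − 1) = (4.7893 − 1)/(7 − 1) = 3.7893/6 = 0.6316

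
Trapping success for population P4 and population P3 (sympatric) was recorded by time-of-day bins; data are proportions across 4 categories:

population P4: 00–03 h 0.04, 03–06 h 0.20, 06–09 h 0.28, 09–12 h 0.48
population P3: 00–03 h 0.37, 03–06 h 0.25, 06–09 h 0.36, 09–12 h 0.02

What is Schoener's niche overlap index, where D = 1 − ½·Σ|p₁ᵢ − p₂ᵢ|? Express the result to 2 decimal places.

Σ|p₁ᵢ − p₂ᵢ| = 0.33 + 0.05 + 0.08 + 0.46 = 0.92
D = 1 − ½ × 0.92 = 1 − 0.460 = 0.5400

0.54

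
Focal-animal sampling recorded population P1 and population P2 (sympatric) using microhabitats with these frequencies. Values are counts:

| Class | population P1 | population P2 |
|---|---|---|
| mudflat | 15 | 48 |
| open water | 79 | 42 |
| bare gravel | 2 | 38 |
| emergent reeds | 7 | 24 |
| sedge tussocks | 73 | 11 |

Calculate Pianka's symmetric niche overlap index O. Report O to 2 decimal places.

0.59

Proportions for population P1 (n=176): 15/176=0.0852, 79/176=0.4489, 2/176=0.0114, 7/176=0.0398, 73/176=0.4148
Proportions for population P2 (n=163): 48/163=0.2945, 42/163=0.2577, 38/163=0.2331, 24/163=0.1472, 11/163=0.0675
Σ p₁ᵢp₂ᵢ = 0.025091 + 0.115682 + 0.002657 + 0.005859 + 0.027999 = 0.177288
Σp_1ᵢ² = 0.0852² + 0.4489² + 0.0114² + 0.0398² + 0.4148² = 0.007259 + 0.201511 + 0.000130 + 0.001584 + 0.172059 = 0.382543
Σp_2ᵢ² = 0.2945² + 0.2577² + 0.2331² + 0.1472² + 0.0675² = 0.086730 + 0.066409 + 0.054336 + 0.021668 + 0.004556 = 0.233699
O = 0.177288 / √(0.382543 × 0.233699) = 0.177288 / 0.2989982 = 0.5929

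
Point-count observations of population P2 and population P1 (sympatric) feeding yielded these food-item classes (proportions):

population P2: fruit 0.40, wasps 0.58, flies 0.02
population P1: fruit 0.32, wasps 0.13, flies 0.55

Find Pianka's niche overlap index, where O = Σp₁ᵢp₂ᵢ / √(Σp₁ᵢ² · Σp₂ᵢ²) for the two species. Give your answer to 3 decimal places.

Σ p₁ᵢp₂ᵢ = 0.1280 + 0.0754 + 0.0110 = 0.2144
Σp_1ᵢ² = 0.40² + 0.58² + 0.02² = 0.1600 + 0.3364 + 0.0004 = 0.4968
Σp_2ᵢ² = 0.32² + 0.13² + 0.55² = 0.1024 + 0.0169 + 0.3025 = 0.4218
O = 0.2144 / √(0.4968 × 0.4218) = 0.2144 / 0.457767 = 0.46836

0.468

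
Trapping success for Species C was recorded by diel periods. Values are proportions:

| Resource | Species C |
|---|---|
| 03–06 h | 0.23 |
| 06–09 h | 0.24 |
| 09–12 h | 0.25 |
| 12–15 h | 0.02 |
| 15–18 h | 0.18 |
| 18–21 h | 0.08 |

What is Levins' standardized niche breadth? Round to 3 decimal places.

0.743

Σpᵢ² = 0.23² + 0.24² + 0.25² + 0.02² + 0.18² + 0.08² = 0.0529 + 0.0576 + 0.0625 + 0.0004 + 0.0324 + 0.0064 = 0.2122
B = 1 / 0.2122 = 4.71254
Bₛ = (B − 1)/(n − 1) = (4.71254 − 1)/(6 − 1) = 3.71254/5 = 0.74251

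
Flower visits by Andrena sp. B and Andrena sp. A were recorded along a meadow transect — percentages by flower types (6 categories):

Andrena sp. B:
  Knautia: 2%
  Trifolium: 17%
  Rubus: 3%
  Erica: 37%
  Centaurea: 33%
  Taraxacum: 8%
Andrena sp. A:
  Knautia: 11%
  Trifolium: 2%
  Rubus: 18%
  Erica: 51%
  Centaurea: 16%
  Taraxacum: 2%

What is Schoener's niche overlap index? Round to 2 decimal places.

0.62

Convert percentages to proportions (divide by 100).
Σ|p₁ᵢ − p₂ᵢ| = 0.09 + 0.15 + 0.15 + 0.14 + 0.17 + 0.06 = 0.76
D = 1 − ½ × 0.76 = 1 − 0.380 = 0.6200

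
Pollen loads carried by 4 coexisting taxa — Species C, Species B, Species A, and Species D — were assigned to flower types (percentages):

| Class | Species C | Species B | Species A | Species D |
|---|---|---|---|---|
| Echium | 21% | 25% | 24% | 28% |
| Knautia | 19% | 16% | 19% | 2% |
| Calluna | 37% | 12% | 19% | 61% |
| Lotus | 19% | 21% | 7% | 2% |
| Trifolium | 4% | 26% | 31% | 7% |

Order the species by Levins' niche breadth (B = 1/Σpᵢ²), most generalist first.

Convert percentages to proportions (divide by 100).
Σp_Cᵢ² = 0.21² + 0.19² + 0.37² + 0.19² + 0.04² = 0.0441 + 0.0361 + 0.1369 + 0.0361 + 0.0016 = 0.2548
B_C = 1 / 0.2548 = 3.9246
Σp_Bᵢ² = 0.25² + 0.16² + 0.12² + 0.21² + 0.26² = 0.0625 + 0.0256 + 0.0144 + 0.0441 + 0.0676 = 0.2142
B_B = 1 / 0.2142 = 4.6685
Σp_Aᵢ² = 0.24² + 0.19² + 0.19² + 0.07² + 0.31² = 0.0576 + 0.0361 + 0.0361 + 0.0049 + 0.0961 = 0.2308
B_A = 1 / 0.2308 = 4.3328
Σp_Dᵢ² = 0.28² + 0.02² + 0.61² + 0.02² + 0.07² = 0.0784 + 0.0004 + 0.3721 + 0.0004 + 0.0049 = 0.4562
B_D = 1 / 0.4562 = 2.1920
Ranking by B (broadest → narrowest): Species B (4.67) > Species A (4.33) > Species C (3.92) > Species D (2.19)

Species B > Species A > Species C > Species D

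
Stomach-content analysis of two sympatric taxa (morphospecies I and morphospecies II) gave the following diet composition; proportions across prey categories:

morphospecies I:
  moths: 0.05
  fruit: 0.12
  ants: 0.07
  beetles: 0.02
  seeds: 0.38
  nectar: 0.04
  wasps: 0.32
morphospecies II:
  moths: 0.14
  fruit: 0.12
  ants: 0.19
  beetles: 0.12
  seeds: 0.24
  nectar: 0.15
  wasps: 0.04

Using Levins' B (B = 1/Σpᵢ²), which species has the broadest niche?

Σp_Iᵢ² = 0.05² + 0.12² + 0.07² + 0.02² + 0.38² + 0.04² + 0.32² = 0.0025 + 0.0144 + 0.0049 + 0.0004 + 0.1444 + 0.0016 + 0.1024 = 0.2706
B_I = 1 / 0.2706 = 3.6955
Σp_IIᵢ² = 0.14² + 0.12² + 0.19² + 0.12² + 0.24² + 0.15² + 0.04² = 0.0196 + 0.0144 + 0.0361 + 0.0144 + 0.0576 + 0.0225 + 0.0016 = 0.1662
B_II = 1 / 0.1662 = 6.0168
Highest B → broadest niche (most generalist): morphospecies II (B = 6.02).

morphospecies II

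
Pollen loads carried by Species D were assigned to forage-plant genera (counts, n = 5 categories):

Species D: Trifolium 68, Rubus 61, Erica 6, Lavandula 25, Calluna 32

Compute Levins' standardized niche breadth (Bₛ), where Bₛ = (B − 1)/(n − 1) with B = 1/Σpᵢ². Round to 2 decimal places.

Proportions for Species D (n=192): 68/192=0.3542, 61/192=0.3177, 6/192=0.0313, 25/192=0.1302, 32/192=0.1667
Σpᵢ² = 0.3542² + 0.3177² + 0.0313² + 0.1302² + 0.1667² = 0.125458 + 0.100933 + 0.000980 + 0.016952 + 0.027789 = 0.272112
B = 1 / 0.272112 = 3.6750
Bₛ = (B − 1)/(n − 1) = (3.6750 − 1)/(5 − 1) = 2.6750/4 = 0.6688

0.67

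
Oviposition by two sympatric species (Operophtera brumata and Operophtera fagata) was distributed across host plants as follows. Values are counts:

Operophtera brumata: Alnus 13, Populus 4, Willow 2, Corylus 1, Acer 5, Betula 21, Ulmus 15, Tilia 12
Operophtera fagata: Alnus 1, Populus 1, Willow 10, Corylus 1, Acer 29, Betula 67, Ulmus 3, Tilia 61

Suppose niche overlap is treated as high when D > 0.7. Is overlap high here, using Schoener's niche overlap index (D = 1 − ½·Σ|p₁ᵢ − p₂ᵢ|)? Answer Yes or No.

Proportions for Operophtera brumata (n=73): 13/73=0.1781, 4/73=0.0548, 2/73=0.0274, 1/73=0.0137, 5/73=0.0685, 21/73=0.2877, 15/73=0.2055, 12/73=0.1644
Proportions for Operophtera fagata (n=173): 1/173=0.0058, 1/173=0.0058, 10/173=0.0578, 1/173=0.0058, 29/173=0.1676, 67/173=0.3873, 3/173=0.0173, 61/173=0.3526
Σ|p₁ᵢ − p₂ᵢ| = 0.1723 + 0.0490 + 0.0304 + 0.0079 + 0.0991 + 0.0996 + 0.1882 + 0.1882 = 0.8347
D = 1 − ½ × 0.8347 = 1 − 0.41735 = 0.58265
D = 0.58265 < 0.7 → No.

No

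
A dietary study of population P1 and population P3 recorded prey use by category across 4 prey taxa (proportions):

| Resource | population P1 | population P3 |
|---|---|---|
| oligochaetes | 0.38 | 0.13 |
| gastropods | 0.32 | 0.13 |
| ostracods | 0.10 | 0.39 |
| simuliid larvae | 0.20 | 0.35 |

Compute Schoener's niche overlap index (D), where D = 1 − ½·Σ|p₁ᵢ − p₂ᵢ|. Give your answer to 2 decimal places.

0.56

Σ|p₁ᵢ − p₂ᵢ| = 0.25 + 0.19 + 0.29 + 0.15 = 0.88
D = 1 − ½ × 0.88 = 1 − 0.440 = 0.5600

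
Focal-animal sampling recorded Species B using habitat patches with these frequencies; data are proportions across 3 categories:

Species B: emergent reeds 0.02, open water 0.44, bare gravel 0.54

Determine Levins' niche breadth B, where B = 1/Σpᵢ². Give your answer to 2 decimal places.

2.06

Σpᵢ² = 0.02² + 0.44² + 0.54² = 0.0004 + 0.1936 + 0.2916 = 0.4856
B = 1 / 0.4856 = 2.0593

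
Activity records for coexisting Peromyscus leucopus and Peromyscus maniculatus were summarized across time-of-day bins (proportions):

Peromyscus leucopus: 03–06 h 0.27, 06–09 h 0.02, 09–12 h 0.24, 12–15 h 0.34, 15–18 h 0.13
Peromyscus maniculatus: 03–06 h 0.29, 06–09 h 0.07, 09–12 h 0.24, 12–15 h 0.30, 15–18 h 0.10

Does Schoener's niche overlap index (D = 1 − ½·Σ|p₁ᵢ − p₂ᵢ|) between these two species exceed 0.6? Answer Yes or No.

Σ|p₁ᵢ − p₂ᵢ| = 0.02 + 0.05 + 0.00 + 0.04 + 0.03 = 0.14
D = 1 − ½ × 0.14 = 1 − 0.070 = 0.9300
D = 0.9300 > 0.6 → Yes.

Yes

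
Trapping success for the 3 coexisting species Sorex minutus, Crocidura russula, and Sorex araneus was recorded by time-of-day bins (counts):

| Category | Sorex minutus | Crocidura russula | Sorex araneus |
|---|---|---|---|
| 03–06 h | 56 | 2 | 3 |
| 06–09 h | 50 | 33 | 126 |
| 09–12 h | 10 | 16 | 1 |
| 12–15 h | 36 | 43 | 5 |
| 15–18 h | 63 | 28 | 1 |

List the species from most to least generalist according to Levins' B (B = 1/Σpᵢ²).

Proportions for Sorex minutus (n=215): 56/215=0.2605, 50/215=0.2326, 10/215=0.0465, 36/215=0.1674, 63/215=0.2930
Proportions for Crocidura russula (n=122): 2/122=0.0164, 33/122=0.2705, 16/122=0.1311, 43/122=0.3525, 28/122=0.2295
Proportions for Sorex araneus (n=136): 3/136=0.0221, 126/136=0.9265, 1/136=0.0074, 5/136=0.0368, 1/136=0.0074
Σp_minuᵢ² = 0.2605² + 0.2326² + 0.0465² + 0.1674² + 0.2930² = 0.067860 + 0.054103 + 0.002162 + 0.028023 + 0.085849 = 0.237997
B_minu = 1 / 0.237997 = 4.2017
Σp_russᵢ² = 0.0164² + 0.2705² + 0.1311² + 0.3525² + 0.2295² = 0.000269 + 0.073170 + 0.017187 + 0.124256 + 0.052670 = 0.267552
B_russ = 1 / 0.267552 = 3.7376
Σp_aranᵢ² = 0.0221² + 0.9265² + 0.0074² + 0.0368² + 0.0074² = 0.000488 + 0.858402 + 0.000055 + 0.001354 + 0.000055 = 0.860354
B_aran = 1 / 0.860354 = 1.1623
Ranking by B (broadest → narrowest): Sorex minutus (4.20) > Crocidura russula (3.74) > Sorex araneus (1.16)

Sorex minutus > Crocidura russula > Sorex araneus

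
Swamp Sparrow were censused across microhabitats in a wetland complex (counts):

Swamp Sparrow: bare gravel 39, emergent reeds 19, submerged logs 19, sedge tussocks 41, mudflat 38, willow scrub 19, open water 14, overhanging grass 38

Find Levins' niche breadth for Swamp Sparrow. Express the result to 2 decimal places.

6.99

Proportions for Swamp Sparrow (n=227): 39/227=0.1718, 19/227=0.0837, 19/227=0.0837, 41/227=0.1806, 38/227=0.1674, 19/227=0.0837, 14/227=0.0617, 38/227=0.1674
Σpᵢ² = 0.1718² + 0.0837² + 0.0837² + 0.1806² + 0.1674² + 0.0837² + 0.0617² + 0.1674² = 0.029515 + 0.007006 + 0.007006 + 0.032616 + 0.028023 + 0.007006 + 0.003807 + 0.028023 = 0.143002
B = 1 / 0.143002 = 6.9929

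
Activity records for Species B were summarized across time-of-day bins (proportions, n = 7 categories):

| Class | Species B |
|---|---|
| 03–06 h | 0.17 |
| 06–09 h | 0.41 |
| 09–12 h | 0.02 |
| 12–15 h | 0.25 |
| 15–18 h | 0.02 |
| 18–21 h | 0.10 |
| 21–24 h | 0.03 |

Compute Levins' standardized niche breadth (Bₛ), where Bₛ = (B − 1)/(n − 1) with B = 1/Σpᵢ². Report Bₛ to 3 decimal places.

Σpᵢ² = 0.17² + 0.41² + 0.02² + 0.25² + 0.02² + 0.10² + 0.03² = 0.0289 + 0.1681 + 0.0004 + 0.0625 + 0.0004 + 0.0100 + 0.0009 = 0.2712
B = 1 / 0.2712 = 3.68732
Bₛ = (B − 1)/(n − 1) = (3.68732 − 1)/(7 − 1) = 2.68732/6 = 0.44789

0.448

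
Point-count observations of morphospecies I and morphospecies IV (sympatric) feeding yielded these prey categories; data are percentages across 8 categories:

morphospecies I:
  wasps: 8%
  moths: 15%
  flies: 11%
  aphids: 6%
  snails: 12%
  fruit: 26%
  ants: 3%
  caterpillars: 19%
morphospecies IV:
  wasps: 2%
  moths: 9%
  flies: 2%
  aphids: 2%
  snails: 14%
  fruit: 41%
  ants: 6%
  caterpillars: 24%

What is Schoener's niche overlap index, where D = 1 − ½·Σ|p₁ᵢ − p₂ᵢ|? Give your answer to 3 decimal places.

Convert percentages to proportions (divide by 100).
Σ|p₁ᵢ − p₂ᵢ| = 0.06 + 0.06 + 0.09 + 0.04 + 0.02 + 0.15 + 0.03 + 0.05 = 0.50
D = 1 − ½ × 0.50 = 1 − 0.250 = 0.75000

0.750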